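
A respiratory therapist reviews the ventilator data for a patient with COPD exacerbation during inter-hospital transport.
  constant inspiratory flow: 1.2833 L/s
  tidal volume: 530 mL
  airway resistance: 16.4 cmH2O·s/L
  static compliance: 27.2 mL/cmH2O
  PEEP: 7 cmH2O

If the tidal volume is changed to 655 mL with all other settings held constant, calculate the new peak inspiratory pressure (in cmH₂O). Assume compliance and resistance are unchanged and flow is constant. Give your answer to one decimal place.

PIP = Vt/C + R·V̇ + PEEP (constant-flow equation of motion).
Only the elastic term changes: ΔPIP = ΔVt / C = (655 − 530) / 27.2 = 4.596 cmH2O.
Original PIP = 530/27.2 + 16.4×1.2833 + 7 = 47.531 cmH2O; new PIP = 47.531 + (4.596) = 52.127 cmH2O.

52.1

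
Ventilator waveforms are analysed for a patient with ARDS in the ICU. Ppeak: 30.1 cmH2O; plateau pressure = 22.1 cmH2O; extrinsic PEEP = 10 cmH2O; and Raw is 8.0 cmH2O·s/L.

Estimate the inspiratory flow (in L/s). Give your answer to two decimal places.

flow = (PIP − Pplat) / Raw = 8.0 / 8.0 = 1.0 L/s.

1.00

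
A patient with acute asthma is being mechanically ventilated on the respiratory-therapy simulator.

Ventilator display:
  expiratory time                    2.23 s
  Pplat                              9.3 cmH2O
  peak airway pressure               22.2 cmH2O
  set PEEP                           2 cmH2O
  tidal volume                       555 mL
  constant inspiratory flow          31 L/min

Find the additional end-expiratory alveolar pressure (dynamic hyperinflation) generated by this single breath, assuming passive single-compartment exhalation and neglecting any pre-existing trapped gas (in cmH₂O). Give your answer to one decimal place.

Flow: 31 L/min ÷ 60 = 0.5167 L/s.
R = (PIP − Pplat)/V̇ = (22.2 − 9.3) / 0.5167 = 12.9/0.5167 = 24.966 cmH2O·s/L.
C = Vt/(Pplat − PEEP) = 555.0 / (9.3 − 2) = 555.0/7.3 = 76.027 mL/cmH2O.
τ = R × C = 24.966 × 0.07603 L/cmH2O = 1.898 s.
Fraction remaining = e^(−Te/τ) = e^(−2.23/1.898) = 0.3088; trapped volume = 555.0 × 0.3088 = 171.38 mL.
Additional alveolar pressure from trapping ≈ V_trapped / C = 171.38 / 76.027 = 2.254 cmH2O.

2.3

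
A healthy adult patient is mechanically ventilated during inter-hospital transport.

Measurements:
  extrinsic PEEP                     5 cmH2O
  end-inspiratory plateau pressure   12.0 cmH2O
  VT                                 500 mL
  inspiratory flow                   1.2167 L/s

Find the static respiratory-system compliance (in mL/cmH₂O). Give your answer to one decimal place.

71.4

Cstat = Vt / (Pplat − PEEP) = 500 / (12.0 − 5) = 500 / 7.0 = 71.429 mL/cmH2O.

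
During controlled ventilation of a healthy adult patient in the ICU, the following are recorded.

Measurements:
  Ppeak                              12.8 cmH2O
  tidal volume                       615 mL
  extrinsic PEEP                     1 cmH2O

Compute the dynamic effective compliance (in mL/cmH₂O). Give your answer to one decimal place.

52.1

Dynamic compliance = Vt / (PIP − PEEP) = 615 / (12.8 − 1) = 615 / 11.8 = 52.119 mL/cmH2O.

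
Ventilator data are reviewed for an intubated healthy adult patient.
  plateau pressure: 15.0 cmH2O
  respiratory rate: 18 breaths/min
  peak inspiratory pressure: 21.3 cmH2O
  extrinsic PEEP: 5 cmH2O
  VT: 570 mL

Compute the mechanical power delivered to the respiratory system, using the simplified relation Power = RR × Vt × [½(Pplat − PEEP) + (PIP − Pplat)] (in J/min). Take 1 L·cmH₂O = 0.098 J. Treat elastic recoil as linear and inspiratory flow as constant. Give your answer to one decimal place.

Per-breath work = Vt × [½(Pplat−PEEP) + (PIP−Pplat)] = 0.570 × [0.5×10.0 + 6.3] = 0.570 × 11.3 = 6.441 L·cmH2O.
Power = 18 × 6.441 = 115.94 L·cmH2O/min.
× 0.098 J/(L·cmH2O) → 11.362 J/min.

11.4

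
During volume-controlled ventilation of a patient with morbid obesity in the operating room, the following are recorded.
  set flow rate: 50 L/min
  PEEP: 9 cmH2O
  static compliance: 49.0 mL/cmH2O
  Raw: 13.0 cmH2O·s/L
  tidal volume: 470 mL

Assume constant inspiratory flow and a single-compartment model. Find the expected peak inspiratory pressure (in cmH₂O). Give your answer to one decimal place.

29.4

Flow: 50 L/min ÷ 60 = 0.8333 L/s.
Equation of motion (constant flow): PIP = Vt/C + R·V̇ + PEEP.
PIP = 470/49.0 + 13.0×0.8333 + 9 = 9.592 + 10.833 + 9 = 29.425 cmH2O.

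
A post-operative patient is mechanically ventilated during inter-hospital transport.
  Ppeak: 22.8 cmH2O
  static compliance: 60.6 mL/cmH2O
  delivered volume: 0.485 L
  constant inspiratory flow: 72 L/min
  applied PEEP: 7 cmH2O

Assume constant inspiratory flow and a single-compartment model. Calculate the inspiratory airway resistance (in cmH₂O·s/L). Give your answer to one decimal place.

6.5

Flow: 72 L/min ÷ 60 = 1.2 L/s.
Equation of motion (constant flow): PIP = Vt/C + R·V̇ + PEEP.
R·V̇ = PIP − Vt/C − PEEP = 22.8 − 485/60.6 − 7 = 22.8 − 8.003 − 7 = 7.797 cmH2O.
R = 7.797 / 1.2 = 6.498 cmH2O·s/L.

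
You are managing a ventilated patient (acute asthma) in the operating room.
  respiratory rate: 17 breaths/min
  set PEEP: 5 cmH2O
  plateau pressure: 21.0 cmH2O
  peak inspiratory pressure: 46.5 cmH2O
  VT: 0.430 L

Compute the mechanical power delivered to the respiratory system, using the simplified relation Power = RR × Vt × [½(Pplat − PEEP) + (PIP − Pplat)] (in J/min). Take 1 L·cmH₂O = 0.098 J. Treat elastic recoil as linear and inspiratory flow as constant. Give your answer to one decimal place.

24.0

Per-breath work = Vt × [½(Pplat−PEEP) + (PIP−Pplat)] = 0.430 × [0.5×16.0 + 25.5] = 0.430 × 33.5 = 14.405 L·cmH2O.
Power = 17 × 14.405 = 244.89 L·cmH2O/min.
× 0.098 J/(L·cmH2O) → 23.999 J/min.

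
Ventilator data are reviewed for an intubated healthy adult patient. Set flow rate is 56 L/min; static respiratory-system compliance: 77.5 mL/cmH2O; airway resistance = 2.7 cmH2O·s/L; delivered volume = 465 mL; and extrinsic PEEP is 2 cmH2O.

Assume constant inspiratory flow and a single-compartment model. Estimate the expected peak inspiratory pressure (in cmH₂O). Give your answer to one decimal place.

10.5

Flow: 56 L/min ÷ 60 = 0.9333 L/s.
Equation of motion (constant flow): PIP = Vt/C + R·V̇ + PEEP.
PIP = 465/77.5 + 2.7×0.9333 + 2 = 6.0 + 2.52 + 2 = 10.52 cmH2O.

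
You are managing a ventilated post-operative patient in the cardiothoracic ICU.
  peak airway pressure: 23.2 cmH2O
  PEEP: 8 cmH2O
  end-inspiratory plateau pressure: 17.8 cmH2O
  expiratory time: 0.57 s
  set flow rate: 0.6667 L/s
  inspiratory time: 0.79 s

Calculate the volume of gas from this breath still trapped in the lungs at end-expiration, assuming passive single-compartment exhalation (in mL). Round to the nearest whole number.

Vt = flow × Ti = 0.6667 L/s × 0.79 s × 1000 mL/L = 526.69 mL.
R = (PIP − Pplat)/V̇ = (23.2 − 17.8) / 0.6667 = 5.4/0.6667 = 8.1 cmH2O·s/L.
C = Vt/(Pplat − PEEP) = 526.69 / (17.8 − 8) = 526.69/9.8 = 53.744 mL/cmH2O.
τ = R × C = 8.1 × 0.05374 L/cmH2O = 0.4353 s.
Fraction remaining = e^(−Te/τ) = e^(−0.57/0.4353) = 0.27.
Trapped volume = 526.69 × 0.27 = 142.21 mL.

142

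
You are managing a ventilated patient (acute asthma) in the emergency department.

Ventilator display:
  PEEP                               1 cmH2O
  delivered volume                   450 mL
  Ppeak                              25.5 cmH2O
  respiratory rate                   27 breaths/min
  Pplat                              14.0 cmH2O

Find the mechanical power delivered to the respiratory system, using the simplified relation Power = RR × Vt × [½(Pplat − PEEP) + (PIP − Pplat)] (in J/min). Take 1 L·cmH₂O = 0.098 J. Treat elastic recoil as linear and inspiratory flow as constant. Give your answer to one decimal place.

Per-breath work = Vt × [½(Pplat−PEEP) + (PIP−Pplat)] = 0.450 × [0.5×13.0 + 11.5] = 0.450 × 18.0 = 8.1 L·cmH2O.
Power = 27 × 8.1 = 218.7 L·cmH2O/min.
× 0.098 J/(L·cmH2O) → 21.433 J/min.

21.4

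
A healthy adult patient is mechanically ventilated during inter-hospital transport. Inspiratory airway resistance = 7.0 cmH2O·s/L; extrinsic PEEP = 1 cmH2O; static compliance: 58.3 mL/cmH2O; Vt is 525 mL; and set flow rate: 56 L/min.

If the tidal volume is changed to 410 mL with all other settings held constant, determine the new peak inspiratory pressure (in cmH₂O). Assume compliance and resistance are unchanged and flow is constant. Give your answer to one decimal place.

14.6

Flow: 56 L/min ÷ 60 = 0.9333 L/s.
PIP = Vt/C + R·V̇ + PEEP (constant-flow equation of motion).
Only the elastic term changes: ΔPIP = ΔVt / C = (410 − 525) / 58.3 = -1.973 cmH2O.
Original PIP = 525/58.3 + 7.0×0.9333 + 1 = 16.538 cmH2O; new PIP = 16.538 + (-1.973) = 14.565 cmH2O.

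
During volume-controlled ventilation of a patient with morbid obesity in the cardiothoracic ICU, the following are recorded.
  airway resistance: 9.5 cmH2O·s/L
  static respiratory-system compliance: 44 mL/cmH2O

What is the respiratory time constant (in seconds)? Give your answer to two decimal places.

τ = R × C = 9.5 × 44 mL/cmH2O = 9.5 × 0.044 L/cmH2O = 0.418 s.

0.42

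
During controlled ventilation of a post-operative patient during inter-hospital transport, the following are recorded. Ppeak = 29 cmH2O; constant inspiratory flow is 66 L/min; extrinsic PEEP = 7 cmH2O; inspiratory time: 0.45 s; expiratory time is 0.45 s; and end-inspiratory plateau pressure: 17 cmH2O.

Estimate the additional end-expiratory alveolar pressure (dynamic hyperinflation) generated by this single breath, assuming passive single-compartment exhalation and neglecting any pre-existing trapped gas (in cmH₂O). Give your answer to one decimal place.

4.3

Flow: 66 L/min ÷ 60 = 1.1 L/s.
Vt = flow × Ti = 1.1 L/s × 0.45 s × 1000 mL/L = 495.0 mL.
R = (PIP − Pplat)/V̇ = (29 − 17) / 1.1 = 12.0/1.1 = 10.909 cmH2O·s/L.
C = Vt/(Pplat − PEEP) = 495.0 / (17 − 7) = 495.0/10.0 = 49.5 mL/cmH2O.
τ = R × C = 10.909 × 0.0495 L/cmH2O = 0.54 s.
Fraction remaining = e^(−Te/τ) = e^(−0.45/0.54) = 0.4346; trapped volume = 495.0 × 0.4346 = 215.13 mL.
Additional alveolar pressure from trapping ≈ V_trapped / C = 215.13 / 49.5 = 4.346 cmH2O.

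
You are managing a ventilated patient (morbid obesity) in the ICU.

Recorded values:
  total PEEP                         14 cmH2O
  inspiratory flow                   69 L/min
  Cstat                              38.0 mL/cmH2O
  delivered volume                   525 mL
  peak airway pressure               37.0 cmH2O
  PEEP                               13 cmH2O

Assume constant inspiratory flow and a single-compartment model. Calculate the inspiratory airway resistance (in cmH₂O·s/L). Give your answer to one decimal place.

Flow: 69 L/min ÷ 60 = 1.15 L/s.
Total PEEP = 14 cmH2O (set 13 + intrinsic 1); this is the baseline alveolar pressure.
Equation of motion (constant flow): PIP = Vt/C + R·V̇ + PEEP.
R·V̇ = PIP − Vt/C − PEEP = 37.0 − 525/38.0 − 14 = 37.0 − 13.816 − 14 = 9.184 cmH2O.
R = 9.184 / 1.15 = 7.986 cmH2O·s/L.

8.0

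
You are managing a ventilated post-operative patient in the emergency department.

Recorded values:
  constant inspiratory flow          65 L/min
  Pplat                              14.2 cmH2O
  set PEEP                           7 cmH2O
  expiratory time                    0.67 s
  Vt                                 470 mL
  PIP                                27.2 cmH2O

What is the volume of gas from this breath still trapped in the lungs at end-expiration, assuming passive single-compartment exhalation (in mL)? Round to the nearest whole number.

200

Flow: 65 L/min ÷ 60 = 1.0833 L/s.
R = (PIP − Pplat)/V̇ = (27.2 − 14.2) / 1.0833 = 13.0/1.0833 = 12.0 cmH2O·s/L.
C = Vt/(Pplat − PEEP) = 470.0 / (14.2 − 7) = 470.0/7.2 = 65.278 mL/cmH2O.
τ = R × C = 12.0 × 0.06528 L/cmH2O = 0.7834 s.
Fraction remaining = e^(−Te/τ) = e^(−0.67/0.7834) = 0.4252.
Trapped volume = 470.0 × 0.4252 = 199.84 mL.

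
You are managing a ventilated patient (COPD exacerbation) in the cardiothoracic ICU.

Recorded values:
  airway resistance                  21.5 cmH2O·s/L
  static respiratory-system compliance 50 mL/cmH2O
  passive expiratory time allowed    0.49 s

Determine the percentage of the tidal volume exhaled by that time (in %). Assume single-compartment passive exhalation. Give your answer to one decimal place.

τ = R × C = 21.5 × 50 mL/cmH2O = 21.5 × 0.050 L/cmH2O = 1.075 s.
Passive exhalation: V(t)/V₀ = e^(−t/τ) = e^(−0.49/1.075) = 0.6339.
Fraction exhaled = 1 − 0.6339 = 0.3661 → 36.61%.

36.6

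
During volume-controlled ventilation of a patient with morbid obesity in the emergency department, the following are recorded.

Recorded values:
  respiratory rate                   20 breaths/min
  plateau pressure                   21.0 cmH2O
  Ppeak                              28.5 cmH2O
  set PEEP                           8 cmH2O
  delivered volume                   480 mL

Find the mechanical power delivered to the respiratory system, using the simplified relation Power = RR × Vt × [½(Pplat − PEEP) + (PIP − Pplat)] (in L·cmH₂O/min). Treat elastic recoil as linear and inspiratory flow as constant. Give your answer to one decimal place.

134.4

Per-breath work = Vt × [½(Pplat−PEEP) + (PIP−Pplat)] = 0.480 × [0.5×13.0 + 7.5] = 0.480 × 14.0 = 6.72 L·cmH2O.
Power = 20 × 6.72 = 134.4 L·cmH2O/min.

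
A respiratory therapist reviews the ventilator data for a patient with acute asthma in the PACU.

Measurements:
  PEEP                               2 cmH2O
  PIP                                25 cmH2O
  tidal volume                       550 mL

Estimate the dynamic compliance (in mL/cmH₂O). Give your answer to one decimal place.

23.9

Dynamic compliance = Vt / (PIP − PEEP) = 550 / (25 − 2) = 550 / 23.0 = 23.913 mL/cmH2O.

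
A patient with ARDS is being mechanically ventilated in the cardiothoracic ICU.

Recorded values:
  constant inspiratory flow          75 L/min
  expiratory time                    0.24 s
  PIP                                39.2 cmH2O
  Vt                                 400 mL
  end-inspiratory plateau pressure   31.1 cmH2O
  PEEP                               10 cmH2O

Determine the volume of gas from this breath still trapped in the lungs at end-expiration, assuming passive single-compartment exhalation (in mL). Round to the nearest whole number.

Flow: 75 L/min ÷ 60 = 1.25 L/s.
R = (PIP − Pplat)/V̇ = (39.2 − 31.1) / 1.25 = 8.1/1.25 = 6.48 cmH2O·s/L.
C = Vt/(Pplat − PEEP) = 400.0 / (31.1 − 10) = 400.0/21.1 = 18.957 mL/cmH2O.
τ = R × C = 6.48 × 0.01896 L/cmH2O = 0.1229 s.
Fraction remaining = e^(−Te/τ) = e^(−0.24/0.1229) = 0.1419.
Trapped volume = 400.0 × 0.1419 = 56.76 mL.

57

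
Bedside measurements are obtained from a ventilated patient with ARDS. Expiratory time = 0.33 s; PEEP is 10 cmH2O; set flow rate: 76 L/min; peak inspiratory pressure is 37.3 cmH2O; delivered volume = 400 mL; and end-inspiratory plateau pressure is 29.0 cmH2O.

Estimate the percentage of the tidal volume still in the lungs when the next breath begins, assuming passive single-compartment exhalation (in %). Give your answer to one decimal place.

Flow: 76 L/min ÷ 60 = 1.2667 L/s.
R = (PIP − Pplat)/V̇ = (37.3 − 29.0) / 1.2667 = 8.3/1.2667 = 6.552 cmH2O·s/L.
C = Vt/(Pplat − PEEP) = 400.0 / (29.0 − 10) = 400.0/19.0 = 21.053 mL/cmH2O.
τ = R × C = 6.552 × 0.02105 L/cmH2O = 0.1379 s.
Fraction remaining at end-expiration = e^(−Te/τ) = e^(−0.33/0.1379) = 0.09135 → 9.135%.

9.1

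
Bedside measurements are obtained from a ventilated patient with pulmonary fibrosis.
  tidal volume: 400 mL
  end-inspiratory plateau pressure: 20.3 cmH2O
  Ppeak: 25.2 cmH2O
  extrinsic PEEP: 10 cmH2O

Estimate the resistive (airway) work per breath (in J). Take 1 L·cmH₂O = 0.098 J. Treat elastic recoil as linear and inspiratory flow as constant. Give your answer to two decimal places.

With constant inspiratory flow the resistive pressure is constant at PIP − Pplat = 25.2 − 20.3 = 4.9 cmH2O, so resistive work = 4.9 × 0.400 = 1.96 L·cmH2O.
× 0.098 J/(L·cmH2O) → 0.1921 J.

0.19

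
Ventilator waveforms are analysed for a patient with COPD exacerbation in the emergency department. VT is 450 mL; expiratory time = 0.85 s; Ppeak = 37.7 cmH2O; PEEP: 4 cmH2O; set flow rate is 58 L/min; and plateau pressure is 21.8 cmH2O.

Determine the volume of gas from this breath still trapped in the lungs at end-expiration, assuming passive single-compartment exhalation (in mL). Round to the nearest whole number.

Flow: 58 L/min ÷ 60 = 0.9667 L/s.
R = (PIP − Pplat)/V̇ = (37.7 − 21.8) / 0.9667 = 15.9/0.9667 = 16.448 cmH2O·s/L.
C = Vt/(Pplat − PEEP) = 450.0 / (21.8 − 4) = 450.0/17.8 = 25.281 mL/cmH2O.
τ = R × C = 16.448 × 0.02528 L/cmH2O = 0.4158 s.
Fraction remaining = e^(−Te/τ) = e^(−0.85/0.4158) = 0.1295.
Trapped volume = 450.0 × 0.1295 = 58.275 mL.

58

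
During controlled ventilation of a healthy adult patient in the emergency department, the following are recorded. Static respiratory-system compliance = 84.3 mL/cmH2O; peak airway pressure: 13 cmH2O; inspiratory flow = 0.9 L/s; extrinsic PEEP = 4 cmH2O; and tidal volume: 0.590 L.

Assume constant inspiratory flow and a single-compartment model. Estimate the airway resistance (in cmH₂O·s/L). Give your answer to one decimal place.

Equation of motion (constant flow): PIP = Vt/C + R·V̇ + PEEP.
R·V̇ = PIP − Vt/C − PEEP = 13 − 590/84.3 − 4 = 13 − 6.999 − 4 = 2.001 cmH2O.
R = 2.001 / 0.9 = 2.223 cmH2O·s/L.

2.2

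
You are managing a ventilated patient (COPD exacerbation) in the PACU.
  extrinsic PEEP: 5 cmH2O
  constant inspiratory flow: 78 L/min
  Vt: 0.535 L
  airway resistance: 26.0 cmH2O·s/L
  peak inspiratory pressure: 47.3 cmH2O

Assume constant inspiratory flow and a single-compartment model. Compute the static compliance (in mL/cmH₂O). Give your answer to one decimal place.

Flow: 78 L/min ÷ 60 = 1.3 L/s.
Equation of motion (constant flow): PIP = Vt/C + R·V̇ + PEEP.
Vt/C = PIP − R·V̇ − PEEP = 47.3 − 26.0×1.3 − 5 = 47.3 − 33.8 − 5 = 8.5 cmH2O.
C = Vt / 8.5 = 535 / 8.5 = 62.941 mL/cmH2O.

62.9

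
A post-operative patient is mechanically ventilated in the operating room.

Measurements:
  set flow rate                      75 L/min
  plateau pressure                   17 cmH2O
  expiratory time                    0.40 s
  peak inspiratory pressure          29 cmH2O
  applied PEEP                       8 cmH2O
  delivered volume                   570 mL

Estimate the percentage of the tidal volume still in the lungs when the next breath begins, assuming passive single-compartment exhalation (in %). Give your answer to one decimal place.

51.8

Flow: 75 L/min ÷ 60 = 1.25 L/s.
R = (PIP − Pplat)/V̇ = (29 − 17) / 1.25 = 12.0/1.25 = 9.6 cmH2O·s/L.
C = Vt/(Pplat − PEEP) = 570.0 / (17 − 8) = 570.0/9.0 = 63.333 mL/cmH2O.
τ = R × C = 9.6 × 0.06333 L/cmH2O = 0.608 s.
Fraction remaining at end-expiration = e^(−Te/τ) = e^(−0.40/0.608) = 0.5179 → 51.79%.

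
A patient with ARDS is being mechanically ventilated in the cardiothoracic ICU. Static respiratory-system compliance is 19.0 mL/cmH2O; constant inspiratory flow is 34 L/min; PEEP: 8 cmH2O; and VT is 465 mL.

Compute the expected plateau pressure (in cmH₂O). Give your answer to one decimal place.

Pplat = PEEP + Vt / Cstat = 8 + 465 / 19.0 = 8 + 24.474 = 32.474 cmH2O.

32.5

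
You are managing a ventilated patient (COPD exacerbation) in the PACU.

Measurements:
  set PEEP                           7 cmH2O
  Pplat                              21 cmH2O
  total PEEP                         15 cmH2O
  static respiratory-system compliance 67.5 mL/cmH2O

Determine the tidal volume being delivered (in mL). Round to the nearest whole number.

405

End-expiratory occlusion gives total PEEP = 15 cmH2O (intrinsic PEEP = 15 − 7 = 8). Use total PEEP for the elastic gradient.
Vt = Cstat × (Pplat − PEEPtotal) = 67.5 × (21 − 15) = 67.5 × 6.0 = 405.0 mL.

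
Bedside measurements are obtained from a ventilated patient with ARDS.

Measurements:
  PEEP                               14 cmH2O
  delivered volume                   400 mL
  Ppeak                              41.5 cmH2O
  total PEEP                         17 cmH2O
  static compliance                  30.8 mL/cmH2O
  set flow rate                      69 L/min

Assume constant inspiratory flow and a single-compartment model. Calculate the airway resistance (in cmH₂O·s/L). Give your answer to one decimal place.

10.0

Flow: 69 L/min ÷ 60 = 1.15 L/s.
Total PEEP = 17 cmH2O (set 14 + intrinsic 3); this is the baseline alveolar pressure.
Equation of motion (constant flow): PIP = Vt/C + R·V̇ + PEEP.
R·V̇ = PIP − Vt/C − PEEP = 41.5 − 400/30.8 − 17 = 41.5 − 12.987 − 17 = 11.513 cmH2O.
R = 11.513 / 1.15 = 10.011 cmH2O·s/L.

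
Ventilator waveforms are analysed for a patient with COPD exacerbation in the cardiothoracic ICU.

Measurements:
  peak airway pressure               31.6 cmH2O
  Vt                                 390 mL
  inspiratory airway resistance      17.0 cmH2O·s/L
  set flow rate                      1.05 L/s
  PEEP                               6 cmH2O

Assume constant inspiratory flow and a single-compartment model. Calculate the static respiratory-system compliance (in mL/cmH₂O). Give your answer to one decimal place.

Equation of motion (constant flow): PIP = Vt/C + R·V̇ + PEEP.
Vt/C = PIP − R·V̇ − PEEP = 31.6 − 17.0×1.05 − 6 = 31.6 − 17.85 − 6 = 7.75 cmH2O.
C = Vt / 7.75 = 390 / 7.75 = 50.323 mL/cmH2O.

50.3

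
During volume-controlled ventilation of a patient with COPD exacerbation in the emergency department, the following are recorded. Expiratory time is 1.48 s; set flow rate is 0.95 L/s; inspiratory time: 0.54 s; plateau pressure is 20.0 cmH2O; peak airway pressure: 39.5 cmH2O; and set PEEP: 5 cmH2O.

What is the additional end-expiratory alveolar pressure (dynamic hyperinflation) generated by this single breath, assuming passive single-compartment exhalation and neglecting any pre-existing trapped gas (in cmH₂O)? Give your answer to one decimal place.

Vt = flow × Ti = 0.95 L/s × 0.54 s × 1000 mL/L = 513.0 mL.
R = (PIP − Pplat)/V̇ = (39.5 − 20.0) / 0.95 = 19.5/0.95 = 20.526 cmH2O·s/L.
C = Vt/(Pplat − PEEP) = 513.0 / (20.0 − 5) = 513.0/15.0 = 34.2 mL/cmH2O.
τ = R × C = 20.526 × 0.0342 L/cmH2O = 0.702 s.
Fraction remaining = e^(−Te/τ) = e^(−1.48/0.702) = 0.1214; trapped volume = 513.0 × 0.1214 = 62.278 mL.
Additional alveolar pressure from trapping ≈ V_trapped / C = 62.278 / 34.2 = 1.821 cmH2O.

1.8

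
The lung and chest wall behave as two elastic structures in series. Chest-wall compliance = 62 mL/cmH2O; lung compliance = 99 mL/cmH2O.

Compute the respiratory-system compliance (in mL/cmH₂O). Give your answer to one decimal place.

38.1

Lung and chest wall are elastances in series: 1/Crs = 1/CL + 1/Ccw.
1/Crs = 1/99 + 1/62 = 0.02623.
Crs = 38.124 mL/cmH2O.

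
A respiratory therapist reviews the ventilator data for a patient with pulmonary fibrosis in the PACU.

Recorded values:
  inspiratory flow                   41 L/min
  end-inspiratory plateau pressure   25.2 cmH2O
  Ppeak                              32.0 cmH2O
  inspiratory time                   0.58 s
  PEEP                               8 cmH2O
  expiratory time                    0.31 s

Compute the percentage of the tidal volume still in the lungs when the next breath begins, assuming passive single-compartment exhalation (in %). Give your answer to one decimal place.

25.9

Flow: 41 L/min ÷ 60 = 0.6833 L/s.
Vt = flow × Ti = 0.6833 L/s × 0.58 s × 1000 mL/L = 396.31 mL.
R = (PIP − Pplat)/V̇ = (32.0 − 25.2) / 0.6833 = 6.8/0.6833 = 9.952 cmH2O·s/L.
C = Vt/(Pplat − PEEP) = 396.31 / (25.2 − 8) = 396.31/17.2 = 23.041 mL/cmH2O.
τ = R × C = 9.952 × 0.02304 L/cmH2O = 0.2293 s.
Fraction remaining at end-expiration = e^(−Te/τ) = e^(−0.31/0.2293) = 0.2587 → 25.87%.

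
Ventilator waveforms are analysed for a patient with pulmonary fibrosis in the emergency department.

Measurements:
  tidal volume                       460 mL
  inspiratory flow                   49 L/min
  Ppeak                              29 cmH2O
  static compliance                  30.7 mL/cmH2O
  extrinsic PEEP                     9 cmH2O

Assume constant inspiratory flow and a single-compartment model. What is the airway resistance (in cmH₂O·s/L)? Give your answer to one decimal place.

Flow: 49 L/min ÷ 60 = 0.8167 L/s.
Equation of motion (constant flow): PIP = Vt/C + R·V̇ + PEEP.
R·V̇ = PIP − Vt/C − PEEP = 29 − 460/30.7 − 9 = 29 − 14.984 − 9 = 5.016 cmH2O.
R = 5.016 / 0.8167 = 6.142 cmH2O·s/L.

6.1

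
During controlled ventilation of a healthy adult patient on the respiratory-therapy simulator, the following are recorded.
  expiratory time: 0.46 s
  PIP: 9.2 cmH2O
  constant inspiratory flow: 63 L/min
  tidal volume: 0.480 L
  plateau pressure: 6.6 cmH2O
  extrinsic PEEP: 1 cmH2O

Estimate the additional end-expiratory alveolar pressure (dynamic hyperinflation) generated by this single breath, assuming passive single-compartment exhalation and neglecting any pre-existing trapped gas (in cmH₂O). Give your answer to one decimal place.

Flow: 63 L/min ÷ 60 = 1.05 L/s.
R = (PIP − Pplat)/V̇ = (9.2 − 6.6) / 1.05 = 2.6/1.05 = 2.476 cmH2O·s/L.
C = Vt/(Pplat − PEEP) = 480.0 / (6.6 − 1) = 480.0/5.6 = 85.714 mL/cmH2O.
τ = R × C = 2.476 × 0.08571 L/cmH2O = 0.2122 s.
Fraction remaining = e^(−Te/τ) = e^(−0.46/0.2122) = 0.1144; trapped volume = 480.0 × 0.1144 = 54.912 mL.
Additional alveolar pressure from trapping ≈ V_trapped / C = 54.912 / 85.714 = 0.6406 cmH2O.

0.6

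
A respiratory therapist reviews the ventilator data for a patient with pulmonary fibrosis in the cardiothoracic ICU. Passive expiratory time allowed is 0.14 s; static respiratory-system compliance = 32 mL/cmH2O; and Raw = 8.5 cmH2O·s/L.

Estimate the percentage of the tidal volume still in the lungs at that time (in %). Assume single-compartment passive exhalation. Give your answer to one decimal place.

τ = R × C = 8.5 × 32 mL/cmH2O = 8.5 × 0.032 L/cmH2O = 0.272 s.
Passive exhalation: V(t)/V₀ = e^(−t/τ) = e^(−0.14/0.272) = 0.5977.
Fraction remaining = 0.5977 → 59.77%.

59.8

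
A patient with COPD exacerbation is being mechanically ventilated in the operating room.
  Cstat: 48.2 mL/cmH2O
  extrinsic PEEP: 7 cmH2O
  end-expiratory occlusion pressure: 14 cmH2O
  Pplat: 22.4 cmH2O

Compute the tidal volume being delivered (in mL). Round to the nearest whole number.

End-expiratory occlusion gives total PEEP = 14 cmH2O (intrinsic PEEP = 14 − 7 = 7). Use total PEEP for the elastic gradient.
Vt = Cstat × (Pplat − PEEPtotal) = 48.2 × (22.4 − 14) = 48.2 × 8.4 = 404.88 mL.

405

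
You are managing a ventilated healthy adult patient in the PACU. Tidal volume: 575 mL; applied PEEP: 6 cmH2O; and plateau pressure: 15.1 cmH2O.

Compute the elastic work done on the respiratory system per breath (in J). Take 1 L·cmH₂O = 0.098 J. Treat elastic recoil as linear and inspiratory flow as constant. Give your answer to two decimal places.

0.26

Elastic work ≈ ½ × (Pplat − PEEP) × Vt = 0.5 × (15.1 − 6) × 0.575 L = 0.5 × 9.1 × 0.575 = 2.616 L·cmH2O.
× 0.098 J/(L·cmH2O) → 0.2564 J.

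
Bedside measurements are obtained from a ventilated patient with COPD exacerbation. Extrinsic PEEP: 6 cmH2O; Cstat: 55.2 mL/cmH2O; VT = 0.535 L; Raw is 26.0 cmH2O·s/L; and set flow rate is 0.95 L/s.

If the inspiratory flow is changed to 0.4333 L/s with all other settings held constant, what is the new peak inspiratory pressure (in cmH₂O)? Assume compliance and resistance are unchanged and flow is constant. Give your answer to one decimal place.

27.0

PIP = Vt/C + R·V̇ + PEEP (constant-flow equation of motion).
Only the resistive term changes: ΔPIP = R × ΔV̇ = 26.0 × (0.4333 − 0.95) = 26.0 × -0.5167 = -13.434 cmH2O.
Original PIP = 535/55.2 + 26.0×0.95 + 6 = 40.392 cmH2O; new PIP = 40.392 + (-13.434) = 26.958 cmH2O.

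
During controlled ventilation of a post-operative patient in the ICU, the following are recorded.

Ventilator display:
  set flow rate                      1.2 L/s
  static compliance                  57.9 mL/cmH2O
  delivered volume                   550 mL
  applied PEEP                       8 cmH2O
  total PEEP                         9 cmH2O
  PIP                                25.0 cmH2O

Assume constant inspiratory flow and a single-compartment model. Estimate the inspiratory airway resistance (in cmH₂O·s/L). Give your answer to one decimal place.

5.4

Total PEEP = 9 cmH2O (set 8 + intrinsic 1); this is the baseline alveolar pressure.
Equation of motion (constant flow): PIP = Vt/C + R·V̇ + PEEP.
R·V̇ = PIP − Vt/C − PEEP = 25.0 − 550/57.9 − 9 = 25.0 − 9.499 − 9 = 6.501 cmH2O.
R = 6.501 / 1.2 = 5.418 cmH2O·s/L.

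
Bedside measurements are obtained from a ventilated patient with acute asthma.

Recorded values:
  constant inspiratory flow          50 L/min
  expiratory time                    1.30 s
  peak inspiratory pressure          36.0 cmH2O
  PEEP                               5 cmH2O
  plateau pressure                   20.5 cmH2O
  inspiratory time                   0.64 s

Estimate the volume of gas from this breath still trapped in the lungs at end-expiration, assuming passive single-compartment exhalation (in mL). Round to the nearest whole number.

70

Flow: 50 L/min ÷ 60 = 0.8333 L/s.
Vt = flow × Ti = 0.8333 L/s × 0.64 s × 1000 mL/L = 533.31 mL.
R = (PIP − Pplat)/V̇ = (36.0 − 20.5) / 0.8333 = 15.5/0.8333 = 18.601 cmH2O·s/L.
C = Vt/(Pplat − PEEP) = 533.31 / (20.5 − 5) = 533.31/15.5 = 34.407 mL/cmH2O.
τ = R × C = 18.601 × 0.03441 L/cmH2O = 0.6401 s.
Fraction remaining = e^(−Te/τ) = e^(−1.30/0.6401) = 0.1312.
Trapped volume = 533.31 × 0.1312 = 69.97 mL.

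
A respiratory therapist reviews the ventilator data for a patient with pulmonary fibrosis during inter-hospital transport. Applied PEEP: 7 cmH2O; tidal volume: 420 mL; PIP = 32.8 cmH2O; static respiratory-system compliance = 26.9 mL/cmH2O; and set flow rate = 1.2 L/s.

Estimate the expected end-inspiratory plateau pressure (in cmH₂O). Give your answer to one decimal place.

Pplat = PEEP + Vt / Cstat = 7 + 420 / 26.9 = 7 + 15.613 = 22.613 cmH2O.

22.6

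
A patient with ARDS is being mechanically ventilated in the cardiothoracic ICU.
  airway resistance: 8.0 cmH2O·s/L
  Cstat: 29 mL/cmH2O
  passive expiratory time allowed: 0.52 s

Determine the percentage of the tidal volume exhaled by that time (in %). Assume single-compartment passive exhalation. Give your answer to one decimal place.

τ = R × C = 8.0 × 29 mL/cmH2O = 8.0 × 0.029 L/cmH2O = 0.232 s.
Passive exhalation: V(t)/V₀ = e^(−t/τ) = e^(−0.52/0.232) = 0.1063.
Fraction exhaled = 1 − 0.1063 = 0.8937 → 89.37%.

89.4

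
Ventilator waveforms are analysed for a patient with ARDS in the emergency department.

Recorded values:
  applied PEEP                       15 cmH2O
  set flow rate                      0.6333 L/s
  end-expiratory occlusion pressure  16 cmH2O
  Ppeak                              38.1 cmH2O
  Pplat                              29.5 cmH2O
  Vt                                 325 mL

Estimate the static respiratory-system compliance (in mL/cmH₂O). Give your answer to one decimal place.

24.1

End-expiratory occlusion gives total PEEP = 16 cmH2O (intrinsic PEEP = 16 − 15 = 1). Use total PEEP for the elastic gradient.
Cstat = Vt / (Pplat − PEEPtotal) = 325 / (29.5 − 16) = 325 / 13.5 = 24.074 mL/cmH2O.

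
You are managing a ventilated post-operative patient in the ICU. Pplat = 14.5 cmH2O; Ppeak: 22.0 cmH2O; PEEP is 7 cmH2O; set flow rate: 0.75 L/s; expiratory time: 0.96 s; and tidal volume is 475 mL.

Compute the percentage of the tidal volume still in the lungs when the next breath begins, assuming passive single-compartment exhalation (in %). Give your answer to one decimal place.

22.0

R = (PIP − Pplat)/V̇ = (22.0 − 14.5) / 0.75 = 7.5/0.75 = 10.0 cmH2O·s/L.
C = Vt/(Pplat − PEEP) = 475.0 / (14.5 − 7) = 475.0/7.5 = 63.333 mL/cmH2O.
τ = R × C = 10.0 × 0.06333 L/cmH2O = 0.6333 s.
Fraction remaining at end-expiration = e^(−Te/τ) = e^(−0.96/0.6333) = 0.2196 → 21.96%.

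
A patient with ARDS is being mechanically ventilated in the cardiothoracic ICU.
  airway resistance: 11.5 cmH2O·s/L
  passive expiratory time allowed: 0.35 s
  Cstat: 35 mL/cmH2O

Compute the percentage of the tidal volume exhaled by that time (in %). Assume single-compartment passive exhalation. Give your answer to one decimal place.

τ = R × C = 11.5 × 35 mL/cmH2O = 11.5 × 0.035 L/cmH2O = 0.4025 s.
Passive exhalation: V(t)/V₀ = e^(−t/τ) = e^(−0.35/0.4025) = 0.4191.
Fraction exhaled = 1 − 0.4191 = 0.5809 → 58.09%.

58.1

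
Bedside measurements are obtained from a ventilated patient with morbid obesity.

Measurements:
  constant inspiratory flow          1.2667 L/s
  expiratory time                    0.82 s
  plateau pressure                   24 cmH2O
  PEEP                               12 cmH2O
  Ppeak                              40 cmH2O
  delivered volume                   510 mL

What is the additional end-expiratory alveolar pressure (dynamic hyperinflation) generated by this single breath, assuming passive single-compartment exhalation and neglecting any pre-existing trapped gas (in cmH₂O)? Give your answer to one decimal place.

R = (PIP − Pplat)/V̇ = (40 − 24) / 1.2667 = 16.0/1.2667 = 12.631 cmH2O·s/L.
C = Vt/(Pplat − PEEP) = 510.0 / (24 − 12) = 510.0/12.0 = 42.5 mL/cmH2O.
τ = R × C = 12.631 × 0.0425 L/cmH2O = 0.5368 s.
Fraction remaining = e^(−Te/τ) = e^(−0.82/0.5368) = 0.2171; trapped volume = 510.0 × 0.2171 = 110.72 mL.
Additional alveolar pressure from trapping ≈ V_trapped / C = 110.72 / 42.5 = 2.605 cmH2O.

2.6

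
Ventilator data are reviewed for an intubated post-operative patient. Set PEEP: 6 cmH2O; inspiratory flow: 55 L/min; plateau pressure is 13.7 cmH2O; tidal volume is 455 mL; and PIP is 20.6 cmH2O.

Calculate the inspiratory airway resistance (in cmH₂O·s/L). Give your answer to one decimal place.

Flow: 55 L/min ÷ 60 = 0.9167 L/s.
Raw = (PIP − Pplat) / flow = (20.6 − 13.7) / 0.9167 = 6.9 / 0.9167 = 7.527 cmH2O·s/L.

7.5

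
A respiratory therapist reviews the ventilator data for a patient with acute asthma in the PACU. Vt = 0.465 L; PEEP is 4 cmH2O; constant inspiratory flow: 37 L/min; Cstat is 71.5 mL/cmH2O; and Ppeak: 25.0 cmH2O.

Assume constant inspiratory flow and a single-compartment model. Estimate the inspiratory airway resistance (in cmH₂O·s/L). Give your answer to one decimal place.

23.5

Flow: 37 L/min ÷ 60 = 0.6167 L/s.
Equation of motion (constant flow): PIP = Vt/C + R·V̇ + PEEP.
R·V̇ = PIP − Vt/C − PEEP = 25.0 − 465/71.5 − 4 = 25.0 − 6.503 − 4 = 14.497 cmH2O.
R = 14.497 / 0.6167 = 23.507 cmH2O·s/L.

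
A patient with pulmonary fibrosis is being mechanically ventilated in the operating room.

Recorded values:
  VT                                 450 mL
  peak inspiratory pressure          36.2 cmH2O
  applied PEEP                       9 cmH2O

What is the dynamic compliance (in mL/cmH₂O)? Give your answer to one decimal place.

Dynamic compliance = Vt / (PIP − PEEP) = 450 / (36.2 − 9) = 450 / 27.2 = 16.544 mL/cmH2O.

16.5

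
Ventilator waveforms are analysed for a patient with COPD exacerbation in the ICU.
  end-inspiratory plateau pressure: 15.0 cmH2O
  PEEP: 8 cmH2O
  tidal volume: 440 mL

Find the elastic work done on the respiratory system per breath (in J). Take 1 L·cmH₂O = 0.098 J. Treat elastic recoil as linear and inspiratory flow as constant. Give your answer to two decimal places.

Elastic work ≈ ½ × (Pplat − PEEP) × Vt = 0.5 × (15.0 − 8) × 0.440 L = 0.5 × 7.0 × 0.440 = 1.54 L·cmH2O.
× 0.098 J/(L·cmH2O) → 0.1509 J.

0.15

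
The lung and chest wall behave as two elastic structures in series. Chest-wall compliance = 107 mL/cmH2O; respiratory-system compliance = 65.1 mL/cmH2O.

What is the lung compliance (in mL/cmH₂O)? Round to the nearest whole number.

166

1/CL = 1/Crs − 1/Ccw.
1/CL = 1/65.1 − 1/107 = 0.006015.
CL = 166.25 mL/cmH2O.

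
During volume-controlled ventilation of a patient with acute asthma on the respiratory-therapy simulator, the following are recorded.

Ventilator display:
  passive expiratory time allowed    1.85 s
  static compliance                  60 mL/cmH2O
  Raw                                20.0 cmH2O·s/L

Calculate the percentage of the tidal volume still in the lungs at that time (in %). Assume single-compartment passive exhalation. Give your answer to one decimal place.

τ = R × C = 20.0 × 60 mL/cmH2O = 20.0 × 0.060 L/cmH2O = 1.2 s.
Passive exhalation: V(t)/V₀ = e^(−t/τ) = e^(−1.85/1.2) = 0.214.
Fraction remaining = 0.214 → 21.4%.

21.4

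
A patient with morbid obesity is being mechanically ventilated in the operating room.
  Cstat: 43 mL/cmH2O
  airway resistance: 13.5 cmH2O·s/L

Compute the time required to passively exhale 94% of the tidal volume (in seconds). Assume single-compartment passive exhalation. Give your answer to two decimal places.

1.63

τ = R × C = 13.5 × 43 mL/cmH2O = 13.5 × 0.043 L/cmH2O = 0.5805 s.
Exhaled fraction f = 1 − e^(−t/τ) → t = −τ·ln(1 − f) = −0.5805·ln(0.06) = 1.633 s.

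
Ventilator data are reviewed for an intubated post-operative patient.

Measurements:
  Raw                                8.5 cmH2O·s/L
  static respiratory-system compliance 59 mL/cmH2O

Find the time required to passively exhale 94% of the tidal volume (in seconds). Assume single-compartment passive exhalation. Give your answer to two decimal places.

1.41

τ = R × C = 8.5 × 59 mL/cmH2O = 8.5 × 0.059 L/cmH2O = 0.5015 s.
Exhaled fraction f = 1 − e^(−t/τ) → t = −τ·ln(1 − f) = −0.5015·ln(0.06) = 1.411 s.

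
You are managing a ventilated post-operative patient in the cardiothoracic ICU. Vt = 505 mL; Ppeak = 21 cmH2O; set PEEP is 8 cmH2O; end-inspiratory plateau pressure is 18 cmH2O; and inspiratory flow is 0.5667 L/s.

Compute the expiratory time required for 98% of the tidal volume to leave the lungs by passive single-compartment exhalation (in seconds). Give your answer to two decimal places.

1.05

R = (PIP − Pplat)/V̇ = (21 − 18) / 0.5667 = 3.0/0.5667 = 5.294 cmH2O·s/L.
C = Vt/(Pplat − PEEP) = 505.0 / (18 − 8) = 505.0/10.0 = 50.5 mL/cmH2O.
τ = R × C = 5.294 × 0.0505 L/cmH2O = 0.2673 s.
t = −τ·ln(1 − 0.98) = −0.2673·ln(0.02) = 1.046 s.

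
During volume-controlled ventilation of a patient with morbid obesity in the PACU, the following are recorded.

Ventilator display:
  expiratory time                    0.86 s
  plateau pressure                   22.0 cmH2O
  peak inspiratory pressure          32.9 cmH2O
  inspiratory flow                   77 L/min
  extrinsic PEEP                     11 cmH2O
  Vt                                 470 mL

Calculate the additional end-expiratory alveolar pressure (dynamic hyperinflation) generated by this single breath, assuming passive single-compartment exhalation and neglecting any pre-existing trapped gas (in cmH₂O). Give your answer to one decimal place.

1.0

Flow: 77 L/min ÷ 60 = 1.2833 L/s.
R = (PIP − Pplat)/V̇ = (32.9 − 22.0) / 1.2833 = 10.9/1.2833 = 8.494 cmH2O·s/L.
C = Vt/(Pplat − PEEP) = 470.0 / (22.0 − 11) = 470.0/11.0 = 42.727 mL/cmH2O.
τ = R × C = 8.494 × 0.04273 L/cmH2O = 0.3629 s.
Fraction remaining = e^(−Te/τ) = e^(−0.86/0.3629) = 0.0935; trapped volume = 470.0 × 0.0935 = 43.945 mL.
Additional alveolar pressure from trapping ≈ V_trapped / C = 43.945 / 42.727 = 1.029 cmH2O.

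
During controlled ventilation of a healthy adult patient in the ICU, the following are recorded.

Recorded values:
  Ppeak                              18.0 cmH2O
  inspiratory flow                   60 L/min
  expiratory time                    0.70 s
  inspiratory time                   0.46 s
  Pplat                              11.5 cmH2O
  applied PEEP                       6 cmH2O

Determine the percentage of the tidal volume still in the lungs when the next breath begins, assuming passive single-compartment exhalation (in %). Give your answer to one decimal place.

27.6

Flow: 60 L/min ÷ 60 = 1 L/s.
Vt = flow × Ti = 1 L/s × 0.46 s × 1000 mL/L = 460.0 mL.
R = (PIP − Pplat)/V̇ = (18.0 − 11.5) / 1 = 6.5/1 = 6.5 cmH2O·s/L.
C = Vt/(Pplat − PEEP) = 460.0 / (11.5 − 6) = 460.0/5.5 = 83.636 mL/cmH2O.
τ = R × C = 6.5 × 0.08364 L/cmH2O = 0.5437 s.
Fraction remaining at end-expiration = e^(−Te/τ) = e^(−0.70/0.5437) = 0.276 → 27.6%.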